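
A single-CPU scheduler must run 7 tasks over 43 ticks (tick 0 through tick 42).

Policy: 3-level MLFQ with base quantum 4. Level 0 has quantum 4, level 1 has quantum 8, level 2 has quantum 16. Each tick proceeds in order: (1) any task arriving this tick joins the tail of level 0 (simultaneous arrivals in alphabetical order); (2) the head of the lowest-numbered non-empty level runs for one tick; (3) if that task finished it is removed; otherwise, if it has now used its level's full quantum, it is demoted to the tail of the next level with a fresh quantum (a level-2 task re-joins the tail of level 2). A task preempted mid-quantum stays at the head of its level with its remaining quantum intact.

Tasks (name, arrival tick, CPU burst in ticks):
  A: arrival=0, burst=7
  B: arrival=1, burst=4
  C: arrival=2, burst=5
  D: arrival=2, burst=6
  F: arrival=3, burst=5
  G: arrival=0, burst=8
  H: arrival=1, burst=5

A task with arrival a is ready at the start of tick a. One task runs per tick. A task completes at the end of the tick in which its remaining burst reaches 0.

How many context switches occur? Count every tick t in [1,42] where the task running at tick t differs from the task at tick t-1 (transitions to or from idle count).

context switches = 13

t=0: L0/L1/L2 = AG/-/- → run A
t=1: L0/L1/L2 = AGBH/-/- → run A
t=2: L0/L1/L2 = AGBHCD/-/- → run A
t=3: L0/L1/L2 = AGBHCDF/-/- → run A
t=4: L0/L1/L2 = GBHCDF/A/- → run G
t=5: L0/L1/L2 = GBHCDF/A/- → run G
t=6: L0/L1/L2 = GBHCDF/A/- → run G
t=7: L0/L1/L2 = GBHCDF/A/- → run G
t=8: L0/L1/L2 = BHCDF/AG/- → run B
t=9: L0/L1/L2 = BHCDF/AG/- → run B
t=10: L0/L1/L2 = BHCDF/AG/- → run B
t=11: L0/L1/L2 = BHCDF/AG/- → run B
t=12: L0/L1/L2 = HCDF/AG/- → run H
t=13: L0/L1/L2 = HCDF/AG/- → run H
t=14: L0/L1/L2 = HCDF/AG/- → run H
t=15: L0/L1/L2 = HCDF/AG/- → run H
t=16: L0/L1/L2 = CDF/AGH/- → run C
t=17: L0/L1/L2 = CDF/AGH/- → run C
t=18: L0/L1/L2 = CDF/AGH/- → run C
t=19: L0/L1/L2 = CDF/AGH/- → run C
t=20: L0/L1/L2 = DF/AGHC/- → run D
t=21: L0/L1/L2 = DF/AGHC/- → run D
t=22: L0/L1/L2 = DF/AGHC/- → run D
t=23: L0/L1/L2 = DF/AGHC/- → run D
t=24: L0/L1/L2 = F/AGHCD/- → run F
t=25: L0/L1/L2 = F/AGHCD/- → run F
t=26: L0/L1/L2 = F/AGHCD/- → run F
t=27: L0/L1/L2 = F/AGHCD/- → run F
t=28: L0/L1/L2 = -/AGHCDF/- → run A
t=29: L0/L1/L2 = -/AGHCDF/- → run A
t=30: L0/L1/L2 = -/AGHCDF/- → run A
t=31: L0/L1/L2 = -/GHCDF/- → run G
t=32: L0/L1/L2 = -/GHCDF/- → run G
t=33: L0/L1/L2 = -/GHCDF/- → run G
t=34: L0/L1/L2 = -/GHCDF/- → run G
t=35: L0/L1/L2 = -/HCDF/- → run H
t=36: L0/L1/L2 = -/CDF/- → run C
t=37: L0/L1/L2 = -/DF/- → run D
t=38: L0/L1/L2 = -/DF/- → run D
t=39: L0/L1/L2 = -/F/- → run F
t=40: (idle)
t=41: (idle)
t=42: (idle)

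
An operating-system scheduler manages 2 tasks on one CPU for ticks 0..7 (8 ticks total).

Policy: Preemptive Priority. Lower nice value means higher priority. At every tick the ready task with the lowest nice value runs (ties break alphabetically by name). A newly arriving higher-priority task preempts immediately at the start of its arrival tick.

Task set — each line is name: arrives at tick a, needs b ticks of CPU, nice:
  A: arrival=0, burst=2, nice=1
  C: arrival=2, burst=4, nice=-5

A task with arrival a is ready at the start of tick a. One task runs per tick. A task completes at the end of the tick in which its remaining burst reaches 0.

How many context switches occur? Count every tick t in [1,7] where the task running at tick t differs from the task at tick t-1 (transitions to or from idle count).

t=0: ready={A} → run A
t=1: ready={A} → run A
t=2: ready={C} → run C
t=3: ready={C} → run C
t=4: ready={C} → run C
t=5: ready={C} → run C
t=6: (idle)
t=7: (idle)

context switches = 2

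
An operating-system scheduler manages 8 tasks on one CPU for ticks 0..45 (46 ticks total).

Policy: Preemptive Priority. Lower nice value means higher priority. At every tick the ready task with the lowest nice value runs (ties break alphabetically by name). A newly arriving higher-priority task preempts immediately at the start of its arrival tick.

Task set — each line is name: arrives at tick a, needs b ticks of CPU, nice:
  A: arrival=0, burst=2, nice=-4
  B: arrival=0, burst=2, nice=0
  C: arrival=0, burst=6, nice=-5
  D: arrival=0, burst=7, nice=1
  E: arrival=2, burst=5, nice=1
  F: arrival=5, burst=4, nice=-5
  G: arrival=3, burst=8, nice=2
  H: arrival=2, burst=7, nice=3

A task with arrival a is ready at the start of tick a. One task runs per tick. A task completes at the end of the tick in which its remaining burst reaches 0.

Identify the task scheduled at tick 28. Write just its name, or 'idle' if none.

running at tick 28 = G

t=0: ready={A,B,C,D} → run C
t=1: ready={A,B,C,D} → run C
t=2: ready={A,B,C,D,E,H} → run C
t=3: ready={A,B,C,D,E,G,H} → run C
t=4: ready={A,B,C,D,E,G,H} → run C
t=5: ready={A,B,C,D,E,F,G,H} → run C
t=6: ready={A,B,D,E,F,G,H} → run F
t=7: ready={A,B,D,E,F,G,H} → run F
t=8: ready={A,B,D,E,F,G,H} → run F
t=9: ready={A,B,D,E,F,G,H} → run F
t=10: ready={A,B,D,E,G,H} → run A
t=11: ready={A,B,D,E,G,H} → run A
t=12: ready={B,D,E,G,H} → run B
t=13: ready={B,D,E,G,H} → run B
t=14: ready={D,E,G,H} → run D
t=15: ready={D,E,G,H} → run D
t=16: ready={D,E,G,H} → run D
t=17: ready={D,E,G,H} → run D
t=18: ready={D,E,G,H} → run D
t=19: ready={D,E,G,H} → run D
t=20: ready={D,E,G,H} → run D
t=21: ready={E,G,H} → run E
t=22: ready={E,G,H} → run E
t=23: ready={E,G,H} → run E
t=24: ready={E,G,H} → run E
t=25: ready={E,G,H} → run E
t=26: ready={G,H} → run G
t=27: ready={G,H} → run G
t=28: ready={G,H} → run G
t=29: ready={G,H} → run G
t=30: ready={G,H} → run G
t=31: ready={G,H} → run G
t=32: ready={G,H} → run G
t=33: ready={G,H} → run G
t=34: ready={H} → run H
t=35: ready={H} → run H
t=36: ready={H} → run H
t=37: ready={H} → run H
t=38: ready={H} → run H
t=39: ready={H} → run H
t=40: ready={H} → run H
t=41: (idle)
t=42: (idle)
t=43: (idle)
t=44: (idle)
t=45: (idle)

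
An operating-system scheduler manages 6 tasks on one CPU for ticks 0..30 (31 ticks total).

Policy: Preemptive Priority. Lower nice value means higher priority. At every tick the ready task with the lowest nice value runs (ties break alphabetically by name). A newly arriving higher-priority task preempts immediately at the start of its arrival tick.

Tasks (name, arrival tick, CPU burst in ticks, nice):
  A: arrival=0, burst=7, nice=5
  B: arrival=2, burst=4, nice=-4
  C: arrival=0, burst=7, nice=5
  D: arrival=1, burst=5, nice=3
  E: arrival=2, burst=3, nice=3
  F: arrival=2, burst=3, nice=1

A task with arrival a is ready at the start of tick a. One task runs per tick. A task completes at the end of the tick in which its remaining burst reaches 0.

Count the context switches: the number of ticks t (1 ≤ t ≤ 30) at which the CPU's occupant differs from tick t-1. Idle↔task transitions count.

t=0: ready={A,C} → run A
t=1: ready={A,C,D} → run D
t=2: ready={A,B,C,D,E,F} → run B
t=3: ready={A,B,C,D,E,F} → run B
t=4: ready={A,B,C,D,E,F} → run B
t=5: ready={A,B,C,D,E,F} → run B
t=6: ready={A,C,D,E,F} → run F
t=7: ready={A,C,D,E,F} → run F
t=8: ready={A,C,D,E,F} → run F
t=9: ready={A,C,D,E} → run D
t=10: ready={A,C,D,E} → run D
t=11: ready={A,C,D,E} → run D
t=12: ready={A,C,D,E} → run D
t=13: ready={A,C,E} → run E
t=14: ready={A,C,E} → run E
t=15: ready={A,C,E} → run E
t=16: ready={A,C} → run A
t=17: ready={A,C} → run A
t=18: ready={A,C} → run A
t=19: ready={A,C} → run A
t=20: ready={A,C} → run A
t=21: ready={A,C} → run A
t=22: ready={C} → run C
t=23: ready={C} → run C
t=24: ready={C} → run C
t=25: ready={C} → run C
t=26: ready={C} → run C
t=27: ready={C} → run C
t=28: ready={C} → run C
t=29: (idle)
t=30: (idle)

context switches = 8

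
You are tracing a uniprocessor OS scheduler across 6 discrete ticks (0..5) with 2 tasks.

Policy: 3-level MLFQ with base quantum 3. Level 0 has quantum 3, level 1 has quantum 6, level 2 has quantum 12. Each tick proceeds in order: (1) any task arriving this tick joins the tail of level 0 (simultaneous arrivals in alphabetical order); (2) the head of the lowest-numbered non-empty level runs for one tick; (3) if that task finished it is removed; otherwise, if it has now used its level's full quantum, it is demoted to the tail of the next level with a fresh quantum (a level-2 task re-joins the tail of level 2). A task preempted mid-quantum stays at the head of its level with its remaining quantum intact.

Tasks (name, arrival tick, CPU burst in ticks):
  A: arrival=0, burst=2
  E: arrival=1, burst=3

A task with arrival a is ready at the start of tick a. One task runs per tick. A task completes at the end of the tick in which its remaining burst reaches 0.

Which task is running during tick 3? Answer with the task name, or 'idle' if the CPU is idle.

t=0: L0/L1/L2 = A/-/- → run A
t=1: L0/L1/L2 = AE/-/- → run A
t=2: L0/L1/L2 = E/-/- → run E
t=3: L0/L1/L2 = E/-/- → run E
t=4: L0/L1/L2 = E/-/- → run E
t=5: (idle)

running at tick 3 = E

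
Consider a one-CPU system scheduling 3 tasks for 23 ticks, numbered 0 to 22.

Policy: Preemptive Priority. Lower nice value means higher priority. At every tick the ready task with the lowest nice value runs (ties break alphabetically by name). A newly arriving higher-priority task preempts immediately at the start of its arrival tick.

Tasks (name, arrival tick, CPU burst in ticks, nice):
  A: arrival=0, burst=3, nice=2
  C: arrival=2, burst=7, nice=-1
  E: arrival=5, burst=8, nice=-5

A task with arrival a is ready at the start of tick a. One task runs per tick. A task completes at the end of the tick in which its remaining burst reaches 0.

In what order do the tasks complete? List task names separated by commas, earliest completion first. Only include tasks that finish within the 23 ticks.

completion order = E, C, A

t=0: ready={A} → run A
t=1: ready={A} → run A
t=2: ready={A,C} → run C
t=3: ready={A,C} → run C
t=4: ready={A,C} → run C
t=5: ready={A,C,E} → run E
t=6: ready={A,C,E} → run E
t=7: ready={A,C,E} → run E
t=8: ready={A,C,E} → run E
t=9: ready={A,C,E} → run E
t=10: ready={A,C,E} → run E
t=11: ready={A,C,E} → run E
t=12: ready={A,C,E} → run E
t=13: ready={A,C} → run C
t=14: ready={A,C} → run C
t=15: ready={A,C} → run C
t=16: ready={A,C} → run C
t=17: ready={A} → run A
t=18: (idle)
t=19: (idle)
t=20: (idle)
t=21: (idle)
t=22: (idle)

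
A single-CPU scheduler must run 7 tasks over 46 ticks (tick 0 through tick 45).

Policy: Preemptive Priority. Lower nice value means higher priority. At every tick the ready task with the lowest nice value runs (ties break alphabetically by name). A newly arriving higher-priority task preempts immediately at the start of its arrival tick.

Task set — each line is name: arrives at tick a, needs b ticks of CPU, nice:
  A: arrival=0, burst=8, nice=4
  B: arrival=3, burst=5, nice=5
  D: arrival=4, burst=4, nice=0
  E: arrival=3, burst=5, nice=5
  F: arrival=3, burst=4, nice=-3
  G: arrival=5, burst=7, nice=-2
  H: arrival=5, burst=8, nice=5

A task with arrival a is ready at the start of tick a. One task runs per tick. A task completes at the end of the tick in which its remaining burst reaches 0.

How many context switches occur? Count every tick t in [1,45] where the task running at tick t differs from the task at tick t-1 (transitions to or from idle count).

context switches = 8

t=0: ready={A} → run A
t=1: ready={A} → run A
t=2: ready={A} → run A
t=3: ready={A,B,E,F} → run F
t=4: ready={A,B,D,E,F} → run F
t=5: ready={A,B,D,E,F,G,H} → run F
t=6: ready={A,B,D,E,F,G,H} → run F
t=7: ready={A,B,D,E,G,H} → run G
t=8: ready={A,B,D,E,G,H} → run G
t=9: ready={A,B,D,E,G,H} → run G
t=10: ready={A,B,D,E,G,H} → run G
t=11: ready={A,B,D,E,G,H} → run G
t=12: ready={A,B,D,E,G,H} → run G
t=13: ready={A,B,D,E,G,H} → run G
t=14: ready={A,B,D,E,H} → run D
t=15: ready={A,B,D,E,H} → run D
t=16: ready={A,B,D,E,H} → run D
t=17: ready={A,B,D,E,H} → run D
t=18: ready={A,B,E,H} → run A
t=19: ready={A,B,E,H} → run A
t=20: ready={A,B,E,H} → run A
t=21: ready={A,B,E,H} → run A
t=22: ready={A,B,E,H} → run A
t=23: ready={B,E,H} → run B
t=24: ready={B,E,H} → run B
t=25: ready={B,E,H} → run B
t=26: ready={B,E,H} → run B
t=27: ready={B,E,H} → run B
t=28: ready={E,H} → run E
t=29: ready={E,H} → run E
t=30: ready={E,H} → run E
t=31: ready={E,H} → run E
t=32: ready={E,H} → run E
t=33: ready={H} → run H
t=34: ready={H} → run H
t=35: ready={H} → run H
t=36: ready={H} → run H
t=37: ready={H} → run H
t=38: ready={H} → run H
t=39: ready={H} → run H
t=40: ready={H} → run H
t=41: (idle)
t=42: (idle)
t=43: (idle)
t=44: (idle)
t=45: (idle)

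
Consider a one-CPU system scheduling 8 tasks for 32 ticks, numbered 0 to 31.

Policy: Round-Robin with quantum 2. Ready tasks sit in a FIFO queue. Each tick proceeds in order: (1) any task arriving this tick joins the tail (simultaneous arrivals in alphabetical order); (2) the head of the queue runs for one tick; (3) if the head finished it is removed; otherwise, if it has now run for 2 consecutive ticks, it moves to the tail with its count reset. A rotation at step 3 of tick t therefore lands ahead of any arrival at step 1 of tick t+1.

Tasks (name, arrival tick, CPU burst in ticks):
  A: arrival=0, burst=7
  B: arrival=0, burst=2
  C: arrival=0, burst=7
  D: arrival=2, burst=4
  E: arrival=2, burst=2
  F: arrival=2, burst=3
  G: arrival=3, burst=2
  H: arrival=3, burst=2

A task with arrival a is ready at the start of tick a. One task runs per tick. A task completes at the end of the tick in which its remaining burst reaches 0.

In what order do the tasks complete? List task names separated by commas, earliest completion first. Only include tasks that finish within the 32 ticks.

t=0: queue=[A,B,C] q_used=0 → run A
t=1: queue=[A,B,C] q_used=1 → run A
t=2: queue=[B,C,A,D,E,F] q_used=0 → run B
t=3: queue=[B,C,A,D,E,F,G,H] q_used=1 → run B
t=4: queue=[C,A,D,E,F,G,H] q_used=0 → run C
t=5: queue=[C,A,D,E,F,G,H] q_used=1 → run C
t=6: queue=[A,D,E,F,G,H,C] q_used=0 → run A
t=7: queue=[A,D,E,F,G,H,C] q_used=1 → run A
t=8: queue=[D,E,F,G,H,C,A] q_used=0 → run D
t=9: queue=[D,E,F,G,H,C,A] q_used=1 → run D
t=10: queue=[E,F,G,H,C,A,D] q_used=0 → run E
t=11: queue=[E,F,G,H,C,A,D] q_used=1 → run E
t=12: queue=[F,G,H,C,A,D] q_used=0 → run F
t=13: queue=[F,G,H,C,A,D] q_used=1 → run F
t=14: queue=[G,H,C,A,D,F] q_used=0 → run G
t=15: queue=[G,H,C,A,D,F] q_used=1 → run G
t=16: queue=[H,C,A,D,F] q_used=0 → run H
t=17: queue=[H,C,A,D,F] q_used=1 → run H
t=18: queue=[C,A,D,F] q_used=0 → run C
t=19: queue=[C,A,D,F] q_used=1 → run C
t=20: queue=[A,D,F,C] q_used=0 → run A
t=21: queue=[A,D,F,C] q_used=1 → run A
t=22: queue=[D,F,C,A] q_used=0 → run D
t=23: queue=[D,F,C,A] q_used=1 → run D
t=24: queue=[F,C,A] q_used=0 → run F
t=25: queue=[C,A] q_used=0 → run C
t=26: queue=[C,A] q_used=1 → run C
t=27: queue=[A,C] q_used=0 → run A
t=28: queue=[C] q_used=0 → run C
t=29: (idle)
t=30: (idle)
t=31: (idle)

completion order = B, E, G, H, D, F, A, C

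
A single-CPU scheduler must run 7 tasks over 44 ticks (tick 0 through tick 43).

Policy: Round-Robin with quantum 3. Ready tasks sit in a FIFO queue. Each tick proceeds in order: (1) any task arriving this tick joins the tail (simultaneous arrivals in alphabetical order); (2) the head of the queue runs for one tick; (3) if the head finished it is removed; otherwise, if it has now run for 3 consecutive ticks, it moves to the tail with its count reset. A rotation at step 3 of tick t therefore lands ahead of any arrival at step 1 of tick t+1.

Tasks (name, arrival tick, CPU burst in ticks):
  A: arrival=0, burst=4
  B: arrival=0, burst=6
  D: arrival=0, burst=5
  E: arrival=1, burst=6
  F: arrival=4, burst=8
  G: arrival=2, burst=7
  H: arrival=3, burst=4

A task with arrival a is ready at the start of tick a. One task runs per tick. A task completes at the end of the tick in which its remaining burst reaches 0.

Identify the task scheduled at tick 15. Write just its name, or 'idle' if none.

running at tick 15 = A

t=0: queue=[A,B,D] q_used=0 → run A
t=1: queue=[A,B,D,E] q_used=1 → run A
t=2: queue=[A,B,D,E,G] q_used=2 → run A
t=3: queue=[B,D,E,G,A,H] q_used=0 → run B
t=4: queue=[B,D,E,G,A,H,F] q_used=1 → run B
t=5: queue=[B,D,E,G,A,H,F] q_used=2 → run B
t=6: queue=[D,E,G,A,H,F,B] q_used=0 → run D
t=7: queue=[D,E,G,A,H,F,B] q_used=1 → run D
t=8: queue=[D,E,G,A,H,F,B] q_used=2 → run D
t=9: queue=[E,G,A,H,F,B,D] q_used=0 → run E
t=10: queue=[E,G,A,H,F,B,D] q_used=1 → run E
t=11: queue=[E,G,A,H,F,B,D] q_used=2 → run E
t=12: queue=[G,A,H,F,B,D,E] q_used=0 → run G
t=13: queue=[G,A,H,F,B,D,E] q_used=1 → run G
t=14: queue=[G,A,H,F,B,D,E] q_used=2 → run G
t=15: queue=[A,H,F,B,D,E,G] q_used=0 → run A
t=16: queue=[H,F,B,D,E,G] q_used=0 → run H
t=17: queue=[H,F,B,D,E,G] q_used=1 → run H
t=18: queue=[H,F,B,D,E,G] q_used=2 → run H
t=19: queue=[F,B,D,E,G,H] q_used=0 → run F
t=20: queue=[F,B,D,E,G,H] q_used=1 → run F
t=21: queue=[F,B,D,E,G,H] q_used=2 → run F
t=22: queue=[B,D,E,G,H,F] q_used=0 → run B
t=23: queue=[B,D,E,G,H,F] q_used=1 → run B
t=24: queue=[B,D,E,G,H,F] q_used=2 → run B
t=25: queue=[D,E,G,H,F] q_used=0 → run D
t=26: queue=[D,E,G,H,F] q_used=1 → run D
t=27: queue=[E,G,H,F] q_used=0 → run E
t=28: queue=[E,G,H,F] q_used=1 → run E
t=29: queue=[E,G,H,F] q_used=2 → run E
t=30: queue=[G,H,F] q_used=0 → run G
t=31: queue=[G,H,F] q_used=1 → run G
t=32: queue=[G,H,F] q_used=2 → run G
t=33: queue=[H,F,G] q_used=0 → run H
t=34: queue=[F,G] q_used=0 → run F
t=35: queue=[F,G] q_used=1 → run F
t=36: queue=[F,G] q_used=2 → run F
t=37: queue=[G,F] q_used=0 → run G
t=38: queue=[F] q_used=0 → run F
t=39: queue=[F] q_used=1 → run F
t=40: (idle)
t=41: (idle)
t=42: (idle)
t=43: (idle)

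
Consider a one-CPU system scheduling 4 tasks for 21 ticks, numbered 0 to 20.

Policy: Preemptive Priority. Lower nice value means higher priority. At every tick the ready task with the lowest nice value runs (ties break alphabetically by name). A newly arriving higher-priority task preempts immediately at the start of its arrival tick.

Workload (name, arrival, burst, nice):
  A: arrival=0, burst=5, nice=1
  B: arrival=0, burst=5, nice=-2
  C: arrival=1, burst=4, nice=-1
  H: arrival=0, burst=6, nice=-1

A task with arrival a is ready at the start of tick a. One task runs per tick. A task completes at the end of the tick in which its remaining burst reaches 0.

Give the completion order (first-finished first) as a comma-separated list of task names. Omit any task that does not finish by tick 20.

t=0: ready={A,B,H} → run B
t=1: ready={A,B,C,H} → run B
t=2: ready={A,B,C,H} → run B
t=3: ready={A,B,C,H} → run B
t=4: ready={A,B,C,H} → run B
t=5: ready={A,C,H} → run C
t=6: ready={A,C,H} → run C
t=7: ready={A,C,H} → run C
t=8: ready={A,C,H} → run C
t=9: ready={A,H} → run H
t=10: ready={A,H} → run H
t=11: ready={A,H} → run H
t=12: ready={A,H} → run H
t=13: ready={A,H} → run H
t=14: ready={A,H} → run H
t=15: ready={A} → run A
t=16: ready={A} → run A
t=17: ready={A} → run A
t=18: ready={A} → run A
t=19: ready={A} → run A
t=20: (idle)

completion order = B, C, H, A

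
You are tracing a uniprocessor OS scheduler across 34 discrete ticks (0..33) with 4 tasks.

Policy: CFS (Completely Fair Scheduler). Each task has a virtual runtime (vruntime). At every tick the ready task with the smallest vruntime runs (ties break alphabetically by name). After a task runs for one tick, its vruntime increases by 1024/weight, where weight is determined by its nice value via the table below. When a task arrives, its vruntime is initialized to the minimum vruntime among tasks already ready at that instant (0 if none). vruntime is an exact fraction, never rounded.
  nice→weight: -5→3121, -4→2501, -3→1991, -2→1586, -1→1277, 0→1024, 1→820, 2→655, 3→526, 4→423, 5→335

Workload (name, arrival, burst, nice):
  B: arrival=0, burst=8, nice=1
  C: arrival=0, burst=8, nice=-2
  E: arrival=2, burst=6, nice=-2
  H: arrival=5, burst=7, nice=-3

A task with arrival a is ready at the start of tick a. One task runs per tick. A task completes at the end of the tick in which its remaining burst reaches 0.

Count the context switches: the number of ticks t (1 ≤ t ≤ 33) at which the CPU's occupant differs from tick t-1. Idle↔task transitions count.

context switches = 24

t=0: vr[B=0 C=0] → run B
t=1: vr[B=256/205 C=0] → run C
t=2: vr[B=256/205 C=512/793 E=512/793] → run C
t=3: vr[B=256/205 C=1024/793 E=512/793] → run E
t=4: vr[B=256/205 C=1024/793 E=1024/793] → run B
t=5: vr[B=512/205 C=1024/793 E=1024/793 H=1024/793] → run C
t=6: vr[B=512/205 C=1536/793 E=1024/793 H=1024/793] → run E
t=7: vr[B=512/205 C=1536/793 E=1536/793 H=1024/793] → run H
t=8: vr[B=512/205 C=1536/793 E=1536/793 H=2850816/1578863] → run H
t=9: vr[B=512/205 C=1536/793 E=1536/793 H=3662848/1578863] → run C
t=10: vr[B=512/205 C=2048/793 E=1536/793 H=3662848/1578863] → run E
t=11: vr[B=512/205 C=2048/793 E=2048/793 H=3662848/1578863] → run H
t=12: vr[B=512/205 C=2048/793 E=2048/793 H=4474880/1578863] → run B
t=13: vr[B=768/205 C=2048/793 E=2048/793 H=4474880/1578863] → run C
t=14: vr[B=768/205 C=2560/793 E=2048/793 H=4474880/1578863] → run E
t=15: vr[B=768/205 C=2560/793 E=2560/793 H=4474880/1578863] → run H
t=16: vr[B=768/205 C=2560/793 E=2560/793 H=5286912/1578863] → run C
t=17: vr[B=768/205 C=3072/793 E=2560/793 H=5286912/1578863] → run E
t=18: vr[B=768/205 C=3072/793 E=3072/793 H=5286912/1578863] → run H
t=19: vr[B=768/205 C=3072/793 E=3072/793 H=6098944/1578863] → run B
t=20: vr[B=1024/205 C=3072/793 E=3072/793 H=6098944/1578863] → run H
t=21: vr[B=1024/205 C=3072/793 E=3072/793 H=6910976/1578863] → run C
t=22: vr[B=1024/205 C=3584/793 E=3072/793 H=6910976/1578863] → run E
t=23: vr[B=1024/205 C=3584/793 H=6910976/1578863] → run H
t=24: vr[B=1024/205 C=3584/793] → run C
t=25: vr[B=1024/205] → run B
t=26: vr[B=256/41] → run B
t=27: vr[B=1536/205] → run B
t=28: vr[B=1792/205] → run B
t=29: (idle)
t=30: (idle)
t=31: (idle)
t=32: (idle)
t=33: (idle)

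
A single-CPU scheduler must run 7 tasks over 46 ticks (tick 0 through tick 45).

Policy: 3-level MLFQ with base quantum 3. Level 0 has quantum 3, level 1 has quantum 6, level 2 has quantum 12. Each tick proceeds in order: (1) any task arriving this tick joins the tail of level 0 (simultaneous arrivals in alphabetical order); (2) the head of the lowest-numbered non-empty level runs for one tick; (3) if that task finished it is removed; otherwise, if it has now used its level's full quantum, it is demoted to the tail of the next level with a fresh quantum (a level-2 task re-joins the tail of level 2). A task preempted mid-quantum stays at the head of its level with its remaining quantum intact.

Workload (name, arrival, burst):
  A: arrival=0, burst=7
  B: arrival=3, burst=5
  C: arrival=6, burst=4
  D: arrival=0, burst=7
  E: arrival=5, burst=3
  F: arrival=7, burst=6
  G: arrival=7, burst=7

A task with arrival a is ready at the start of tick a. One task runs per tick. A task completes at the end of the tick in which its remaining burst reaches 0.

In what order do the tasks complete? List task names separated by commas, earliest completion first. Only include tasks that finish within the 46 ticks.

completion order = E, A, D, B, C, F, G

t=0: L0/L1/L2 = AD/-/- → run A
t=1: L0/L1/L2 = AD/-/- → run A
t=2: L0/L1/L2 = AD/-/- → run A
t=3: L0/L1/L2 = DB/A/- → run D
t=4: L0/L1/L2 = DB/A/- → run D
t=5: L0/L1/L2 = DBE/A/- → run D
t=6: L0/L1/L2 = BEC/AD/- → run B
t=7: L0/L1/L2 = BECFG/AD/- → run B
t=8: L0/L1/L2 = BECFG/AD/- → run B
t=9: L0/L1/L2 = ECFG/ADB/- → run E
t=10: L0/L1/L2 = ECFG/ADB/- → run E
t=11: L0/L1/L2 = ECFG/ADB/- → run E
t=12: L0/L1/L2 = CFG/ADB/- → run C
t=13: L0/L1/L2 = CFG/ADB/- → run C
t=14: L0/L1/L2 = CFG/ADB/- → run C
t=15: L0/L1/L2 = FG/ADBC/- → run F
t=16: L0/L1/L2 = FG/ADBC/- → run F
t=17: L0/L1/L2 = FG/ADBC/- → run F
t=18: L0/L1/L2 = G/ADBCF/- → run G
t=19: L0/L1/L2 = G/ADBCF/- → run G
t=20: L0/L1/L2 = G/ADBCF/- → run G
t=21: L0/L1/L2 = -/ADBCFG/- → run A
t=22: L0/L1/L2 = -/ADBCFG/- → run A
t=23: L0/L1/L2 = -/ADBCFG/- → run A
t=24: L0/L1/L2 = -/ADBCFG/- → run A
t=25: L0/L1/L2 = -/DBCFG/- → run D
t=26: L0/L1/L2 = -/DBCFG/- → run D
t=27: L0/L1/L2 = -/DBCFG/- → run D
t=28: L0/L1/L2 = -/DBCFG/- → run D
t=29: L0/L1/L2 = -/BCFG/- → run B
t=30: L0/L1/L2 = -/BCFG/- → run B
t=31: L0/L1/L2 = -/CFG/- → run C
t=32: L0/L1/L2 = -/FG/- → run F
t=33: L0/L1/L2 = -/FG/- → run F
t=34: L0/L1/L2 = -/FG/- → run F
t=35: L0/L1/L2 = -/G/- → run G
t=36: L0/L1/L2 = -/G/- → run G
t=37: L0/L1/L2 = -/G/- → run G
t=38: L0/L1/L2 = -/G/- → run G
t=39: (idle)
t=40: (idle)
t=41: (idle)
t=42: (idle)
t=43: (idle)
t=44: (idle)
t=45: (idle)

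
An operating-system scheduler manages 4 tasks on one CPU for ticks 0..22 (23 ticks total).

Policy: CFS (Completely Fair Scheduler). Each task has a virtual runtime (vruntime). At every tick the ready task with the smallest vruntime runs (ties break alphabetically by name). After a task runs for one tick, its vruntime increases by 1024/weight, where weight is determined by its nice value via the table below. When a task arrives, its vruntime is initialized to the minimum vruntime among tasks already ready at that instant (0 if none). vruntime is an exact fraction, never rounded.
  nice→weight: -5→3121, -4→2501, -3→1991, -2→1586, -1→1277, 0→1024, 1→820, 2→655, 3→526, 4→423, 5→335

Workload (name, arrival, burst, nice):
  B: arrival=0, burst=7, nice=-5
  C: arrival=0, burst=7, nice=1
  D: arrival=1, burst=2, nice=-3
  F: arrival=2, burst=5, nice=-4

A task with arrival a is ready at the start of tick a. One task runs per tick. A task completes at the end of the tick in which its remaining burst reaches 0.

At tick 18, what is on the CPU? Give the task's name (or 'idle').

running at tick 18 = C

t=0: vr[B=0 C=0] → run B
t=1: vr[B=1024/3121 C=0 D=0] → run C
t=2: vr[B=1024/3121 C=256/205 D=0 F=0] → run D
t=3: vr[B=1024/3121 C=256/205 D=1024/1991 F=0] → run F
t=4: vr[B=1024/3121 C=256/205 D=1024/1991 F=1024/2501] → run B
t=5: vr[B=2048/3121 C=256/205 D=1024/1991 F=1024/2501] → run F
t=6: vr[B=2048/3121 C=256/205 D=1024/1991 F=2048/2501] → run D
t=7: vr[B=2048/3121 C=256/205 F=2048/2501] → run B
t=8: vr[B=3072/3121 C=256/205 F=2048/2501] → run F
t=9: vr[B=3072/3121 C=256/205 F=3072/2501] → run B
t=10: vr[B=4096/3121 C=256/205 F=3072/2501] → run F
t=11: vr[B=4096/3121 C=256/205 F=4096/2501] → run C
t=12: vr[B=4096/3121 C=512/205 F=4096/2501] → run B
t=13: vr[B=5120/3121 C=512/205 F=4096/2501] → run F
t=14: vr[B=5120/3121 C=512/205] → run B
t=15: vr[B=6144/3121 C=512/205] → run B
t=16: vr[C=512/205] → run C
t=17: vr[C=768/205] → run C
t=18: vr[C=1024/205] → run C
t=19: vr[C=256/41] → run C
t=20: vr[C=1536/205] → run C
t=21: (idle)
t=22: (idle)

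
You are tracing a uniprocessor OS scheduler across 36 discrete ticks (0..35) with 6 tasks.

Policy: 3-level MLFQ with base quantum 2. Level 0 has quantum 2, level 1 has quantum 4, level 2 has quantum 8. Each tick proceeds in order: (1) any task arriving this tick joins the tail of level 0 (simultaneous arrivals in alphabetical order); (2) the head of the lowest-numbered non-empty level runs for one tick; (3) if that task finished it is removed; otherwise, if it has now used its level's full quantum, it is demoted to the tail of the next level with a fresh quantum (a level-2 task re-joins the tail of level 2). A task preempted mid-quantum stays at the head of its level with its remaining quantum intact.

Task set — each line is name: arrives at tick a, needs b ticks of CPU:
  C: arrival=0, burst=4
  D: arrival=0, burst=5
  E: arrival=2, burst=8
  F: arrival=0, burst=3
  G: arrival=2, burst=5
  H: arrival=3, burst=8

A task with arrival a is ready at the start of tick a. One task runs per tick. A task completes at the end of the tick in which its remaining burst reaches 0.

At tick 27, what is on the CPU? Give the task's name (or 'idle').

t=0: L0/L1/L2 = CDF/-/- → run C
t=1: L0/L1/L2 = CDF/-/- → run C
t=2: L0/L1/L2 = DFEG/C/- → run D
t=3: L0/L1/L2 = DFEGH/C/- → run D
t=4: L0/L1/L2 = FEGH/CD/- → run F
t=5: L0/L1/L2 = FEGH/CD/- → run F
t=6: L0/L1/L2 = EGH/CDF/- → run E
t=7: L0/L1/L2 = EGH/CDF/- → run E
t=8: L0/L1/L2 = GH/CDFE/- → run G
t=9: L0/L1/L2 = GH/CDFE/- → run G
t=10: L0/L1/L2 = H/CDFEG/- → run H
t=11: L0/L1/L2 = H/CDFEG/- → run H
t=12: L0/L1/L2 = -/CDFEGH/- → run C
t=13: L0/L1/L2 = -/CDFEGH/- → run C
t=14: L0/L1/L2 = -/DFEGH/- → run D
t=15: L0/L1/L2 = -/DFEGH/- → run D
t=16: L0/L1/L2 = -/DFEGH/- → run D
t=17: L0/L1/L2 = -/FEGH/- → run F
t=18: L0/L1/L2 = -/EGH/- → run E
t=19: L0/L1/L2 = -/EGH/- → run E
t=20: L0/L1/L2 = -/EGH/- → run E
t=21: L0/L1/L2 = -/EGH/- → run E
t=22: L0/L1/L2 = -/GH/E → run G
t=23: L0/L1/L2 = -/GH/E → run G
t=24: L0/L1/L2 = -/GH/E → run G
t=25: L0/L1/L2 = -/H/E → run H
t=26: L0/L1/L2 = -/H/E → run H
t=27: L0/L1/L2 = -/H/E → run H
t=28: L0/L1/L2 = -/H/E → run H
t=29: L0/L1/L2 = -/-/EH → run E
t=30: L0/L1/L2 = -/-/EH → run E
t=31: L0/L1/L2 = -/-/H → run H
t=32: L0/L1/L2 = -/-/H → run H
t=33: (idle)
t=34: (idle)
t=35: (idle)

running at tick 27 = H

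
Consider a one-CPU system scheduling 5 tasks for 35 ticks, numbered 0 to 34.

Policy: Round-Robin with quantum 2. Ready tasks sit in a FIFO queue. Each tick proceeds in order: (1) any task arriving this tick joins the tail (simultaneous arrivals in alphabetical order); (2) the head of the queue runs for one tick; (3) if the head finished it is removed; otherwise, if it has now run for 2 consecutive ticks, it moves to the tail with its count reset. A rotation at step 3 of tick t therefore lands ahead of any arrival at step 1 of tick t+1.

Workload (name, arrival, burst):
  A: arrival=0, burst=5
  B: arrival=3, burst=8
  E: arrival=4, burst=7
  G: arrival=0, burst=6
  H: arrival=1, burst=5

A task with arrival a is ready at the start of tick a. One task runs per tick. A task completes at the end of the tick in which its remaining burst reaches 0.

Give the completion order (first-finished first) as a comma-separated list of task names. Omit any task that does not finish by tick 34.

completion order = A, G, H, B, E

t=0: queue=[A,G] q_used=0 → run A
t=1: queue=[A,G,H] q_used=1 → run A
t=2: queue=[G,H,A] q_used=0 → run G
t=3: queue=[G,H,A,B] q_used=1 → run G
t=4: queue=[H,A,B,G,E] q_used=0 → run H
t=5: queue=[H,A,B,G,E] q_used=1 → run H
t=6: queue=[A,B,G,E,H] q_used=0 → run A
t=7: queue=[A,B,G,E,H] q_used=1 → run A
t=8: queue=[B,G,E,H,A] q_used=0 → run B
t=9: queue=[B,G,E,H,A] q_used=1 → run B
t=10: queue=[G,E,H,A,B] q_used=0 → run G
t=11: queue=[G,E,H,A,B] q_used=1 → run G
t=12: queue=[E,H,A,B,G] q_used=0 → run E
t=13: queue=[E,H,A,B,G] q_used=1 → run E
t=14: queue=[H,A,B,G,E] q_used=0 → run H
t=15: queue=[H,A,B,G,E] q_used=1 → run H
t=16: queue=[A,B,G,E,H] q_used=0 → run A
t=17: queue=[B,G,E,H] q_used=0 → run B
t=18: queue=[B,G,E,H] q_used=1 → run B
t=19: queue=[G,E,H,B] q_used=0 → run G
t=20: queue=[G,E,H,B] q_used=1 → run G
t=21: queue=[E,H,B] q_used=0 → run E
t=22: queue=[E,H,B] q_used=1 → run E
t=23: queue=[H,B,E] q_used=0 → run H
t=24: queue=[B,E] q_used=0 → run B
t=25: queue=[B,E] q_used=1 → run B
t=26: queue=[E,B] q_used=0 → run E
t=27: queue=[E,B] q_used=1 → run E
t=28: queue=[B,E] q_used=0 → run B
t=29: queue=[B,E] q_used=1 → run B
t=30: queue=[E] q_used=0 → run E
t=31: (idle)
t=32: (idle)
t=33: (idle)
t=34: (idle)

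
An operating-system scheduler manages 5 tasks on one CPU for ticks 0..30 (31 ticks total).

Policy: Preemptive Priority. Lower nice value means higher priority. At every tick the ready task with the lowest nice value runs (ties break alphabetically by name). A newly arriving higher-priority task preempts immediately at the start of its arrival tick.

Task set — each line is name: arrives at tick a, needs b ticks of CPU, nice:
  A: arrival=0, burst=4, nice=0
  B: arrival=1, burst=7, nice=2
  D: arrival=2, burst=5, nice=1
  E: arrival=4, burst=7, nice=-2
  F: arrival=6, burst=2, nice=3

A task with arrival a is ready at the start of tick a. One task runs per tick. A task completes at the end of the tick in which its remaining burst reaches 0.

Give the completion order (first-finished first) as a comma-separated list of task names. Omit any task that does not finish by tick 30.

t=0: ready={A} → run A
t=1: ready={A,B} → run A
t=2: ready={A,B,D} → run A
t=3: ready={A,B,D} → run A
t=4: ready={B,D,E} → run E
t=5: ready={B,D,E} → run E
t=6: ready={B,D,E,F} → run E
t=7: ready={B,D,E,F} → run E
t=8: ready={B,D,E,F} → run E
t=9: ready={B,D,E,F} → run E
t=10: ready={B,D,E,F} → run E
t=11: ready={B,D,F} → run D
t=12: ready={B,D,F} → run D
t=13: ready={B,D,F} → run D
t=14: ready={B,D,F} → run D
t=15: ready={B,D,F} → run D
t=16: ready={B,F} → run B
t=17: ready={B,F} → run B
t=18: ready={B,F} → run B
t=19: ready={B,F} → run B
t=20: ready={B,F} → run B
t=21: ready={B,F} → run B
t=22: ready={B,F} → run B
t=23: ready={F} → run F
t=24: ready={F} → run F
t=25: (idle)
t=26: (idle)
t=27: (idle)
t=28: (idle)
t=29: (idle)
t=30: (idle)

completion order = A, E, D, B, F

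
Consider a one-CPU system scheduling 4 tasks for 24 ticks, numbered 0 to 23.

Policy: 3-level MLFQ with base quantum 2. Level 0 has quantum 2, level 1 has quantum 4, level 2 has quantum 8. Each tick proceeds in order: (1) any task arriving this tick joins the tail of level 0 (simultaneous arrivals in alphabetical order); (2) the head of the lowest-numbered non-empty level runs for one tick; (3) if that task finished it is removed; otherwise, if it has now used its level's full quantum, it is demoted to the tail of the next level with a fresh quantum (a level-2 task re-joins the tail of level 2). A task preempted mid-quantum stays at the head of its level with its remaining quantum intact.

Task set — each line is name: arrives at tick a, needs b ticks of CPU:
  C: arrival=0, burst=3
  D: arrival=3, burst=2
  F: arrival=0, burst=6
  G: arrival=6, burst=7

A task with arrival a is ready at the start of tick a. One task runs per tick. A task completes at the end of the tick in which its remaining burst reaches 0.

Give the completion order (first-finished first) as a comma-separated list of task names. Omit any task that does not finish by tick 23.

completion order = D, C, F, G

t=0: L0/L1/L2 = CF/-/- → run C
t=1: L0/L1/L2 = CF/-/- → run C
t=2: L0/L1/L2 = F/C/- → run F
t=3: L0/L1/L2 = FD/C/- → run F
t=4: L0/L1/L2 = D/CF/- → run D
t=5: L0/L1/L2 = D/CF/- → run D
t=6: L0/L1/L2 = G/CF/- → run G
t=7: L0/L1/L2 = G/CF/- → run G
t=8: L0/L1/L2 = -/CFG/- → run C
t=9: L0/L1/L2 = -/FG/- → run F
t=10: L0/L1/L2 = -/FG/- → run F
t=11: L0/L1/L2 = -/FG/- → run F
t=12: L0/L1/L2 = -/FG/- → run F
t=13: L0/L1/L2 = -/G/- → run G
t=14: L0/L1/L2 = -/G/- → run G
t=15: L0/L1/L2 = -/G/- → run G
t=16: L0/L1/L2 = -/G/- → run G
t=17: L0/L1/L2 = -/-/G → run G
t=18: (idle)
t=19: (idle)
t=20: (idle)
t=21: (idle)
t=22: (idle)
t=23: (idle)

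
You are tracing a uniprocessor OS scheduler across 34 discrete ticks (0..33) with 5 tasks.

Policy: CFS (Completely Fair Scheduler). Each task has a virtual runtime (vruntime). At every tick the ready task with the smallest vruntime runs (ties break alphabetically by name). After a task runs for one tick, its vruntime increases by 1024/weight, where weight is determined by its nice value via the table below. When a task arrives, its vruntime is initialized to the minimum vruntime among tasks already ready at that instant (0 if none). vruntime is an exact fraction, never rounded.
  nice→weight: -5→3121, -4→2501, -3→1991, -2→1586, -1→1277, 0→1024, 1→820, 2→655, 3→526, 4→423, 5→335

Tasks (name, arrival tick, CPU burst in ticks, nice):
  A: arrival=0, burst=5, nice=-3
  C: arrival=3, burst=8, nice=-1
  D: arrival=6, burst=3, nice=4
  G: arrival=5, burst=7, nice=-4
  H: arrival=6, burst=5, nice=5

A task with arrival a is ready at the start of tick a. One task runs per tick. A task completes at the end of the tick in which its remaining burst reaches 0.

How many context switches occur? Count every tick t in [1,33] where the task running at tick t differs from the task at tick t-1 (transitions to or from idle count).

t=0: vr[A=0] → run A
t=1: vr[A=1024/1991] → run A
t=2: vr[A=2048/1991] → run A
t=3: vr[A=3072/1991 C=3072/1991] → run A
t=4: vr[A=4096/1991 C=3072/1991] → run C
t=5: vr[A=4096/1991 C=5961728/2542507 G=4096/1991] → run A
t=6: vr[C=5961728/2542507 D=4096/1991 G=4096/1991 H=4096/1991] → run D
t=7: vr[C=5961728/2542507 D=3771392/842193 G=4096/1991 H=4096/1991] → run G
t=8: vr[C=5961728/2542507 D=3771392/842193 G=12282880/4979491 H=4096/1991] → run H
t=9: vr[C=5961728/2542507 D=3771392/842193 G=12282880/4979491 H=3410944/666985] → run C
t=10: vr[C=8000512/2542507 D=3771392/842193 G=12282880/4979491 H=3410944/666985] → run G
t=11: vr[C=8000512/2542507 D=3771392/842193 G=14321664/4979491 H=3410944/666985] → run G
t=12: vr[C=8000512/2542507 D=3771392/842193 G=16360448/4979491 H=3410944/666985] → run C
t=13: vr[C=10039296/2542507 D=3771392/842193 G=16360448/4979491 H=3410944/666985] → run G
t=14: vr[C=10039296/2542507 D=3771392/842193 G=18399232/4979491 H=3410944/666985] → run G
t=15: vr[C=10039296/2542507 D=3771392/842193 G=20438016/4979491 H=3410944/666985] → run C
t=16: vr[C=12078080/2542507 D=3771392/842193 G=20438016/4979491 H=3410944/666985] → run G
t=17: vr[C=12078080/2542507 D=3771392/842193 G=22476800/4979491 H=3410944/666985] → run D
t=18: vr[C=12078080/2542507 D=5810176/842193 G=22476800/4979491 H=3410944/666985] → run G
t=19: vr[C=12078080/2542507 D=5810176/842193 H=3410944/666985] → run C
t=20: vr[C=14116864/2542507 D=5810176/842193 H=3410944/666985] → run H
t=21: vr[C=14116864/2542507 D=5810176/842193 H=5449728/666985] → run C
t=22: vr[C=16155648/2542507 D=5810176/842193 H=5449728/666985] → run C
t=23: vr[C=18194432/2542507 D=5810176/842193 H=5449728/666985] → run D
t=24: vr[C=18194432/2542507 H=5449728/666985] → run C
t=25: vr[H=5449728/666985] → run H
t=26: vr[H=7488512/666985] → run H
t=27: vr[H=9527296/666985] → run H
t=28: (idle)
t=29: (idle)
t=30: (idle)
t=31: (idle)
t=32: (idle)
t=33: (idle)

context switches = 20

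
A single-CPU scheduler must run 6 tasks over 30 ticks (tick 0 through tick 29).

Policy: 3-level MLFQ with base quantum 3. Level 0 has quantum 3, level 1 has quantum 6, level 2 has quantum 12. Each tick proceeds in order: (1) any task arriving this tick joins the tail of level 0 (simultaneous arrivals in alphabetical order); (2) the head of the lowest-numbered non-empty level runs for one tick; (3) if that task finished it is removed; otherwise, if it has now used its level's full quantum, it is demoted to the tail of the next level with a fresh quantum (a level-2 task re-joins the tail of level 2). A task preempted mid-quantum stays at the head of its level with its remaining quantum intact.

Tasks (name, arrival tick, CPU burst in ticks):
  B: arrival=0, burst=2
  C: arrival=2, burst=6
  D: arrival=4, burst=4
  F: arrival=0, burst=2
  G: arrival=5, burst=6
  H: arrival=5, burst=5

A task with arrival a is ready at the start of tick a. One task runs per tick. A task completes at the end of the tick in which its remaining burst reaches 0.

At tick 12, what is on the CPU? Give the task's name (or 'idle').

running at tick 12 = G

t=0: L0/L1/L2 = BF/-/- → run B
t=1: L0/L1/L2 = BF/-/- → run B
t=2: L0/L1/L2 = FC/-/- → run F
t=3: L0/L1/L2 = FC/-/- → run F
t=4: L0/L1/L2 = CD/-/- → run C
t=5: L0/L1/L2 = CDGH/-/- → run C
t=6: L0/L1/L2 = CDGH/-/- → run C
t=7: L0/L1/L2 = DGH/C/- → run D
t=8: L0/L1/L2 = DGH/C/- → run D
t=9: L0/L1/L2 = DGH/C/- → run D
t=10: L0/L1/L2 = GH/CD/- → run G
t=11: L0/L1/L2 = GH/CD/- → run G
t=12: L0/L1/L2 = GH/CD/- → run G
t=13: L0/L1/L2 = H/CDG/- → run H
t=14: L0/L1/L2 = H/CDG/- → run H
t=15: L0/L1/L2 = H/CDG/- → run H
t=16: L0/L1/L2 = -/CDGH/- → run C
t=17: L0/L1/L2 = -/CDGH/- → run C
t=18: L0/L1/L2 = -/CDGH/- → run C
t=19: L0/L1/L2 = -/DGH/- → run D
t=20: L0/L1/L2 = -/GH/- → run G
t=21: L0/L1/L2 = -/GH/- → run G
t=22: L0/L1/L2 = -/GH/- → run G
t=23: L0/L1/L2 = -/H/- → run H
t=24: L0/L1/L2 = -/H/- → run H
t=25: (idle)
t=26: (idle)
t=27: (idle)
t=28: (idle)
t=29: (idle)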